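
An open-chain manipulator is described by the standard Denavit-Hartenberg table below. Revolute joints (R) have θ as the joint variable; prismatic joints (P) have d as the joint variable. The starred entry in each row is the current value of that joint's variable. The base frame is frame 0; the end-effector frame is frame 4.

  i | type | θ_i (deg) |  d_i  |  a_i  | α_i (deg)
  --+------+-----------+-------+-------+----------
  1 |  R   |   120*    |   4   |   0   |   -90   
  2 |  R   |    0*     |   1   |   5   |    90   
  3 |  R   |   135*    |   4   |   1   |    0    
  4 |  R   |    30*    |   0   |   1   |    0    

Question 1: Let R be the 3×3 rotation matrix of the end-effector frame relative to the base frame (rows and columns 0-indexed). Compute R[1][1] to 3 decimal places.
0.259

End-effector y-axis (col 1 of R) = (0.9659,0.2588,0.0000)
R[1][1] = 0.2588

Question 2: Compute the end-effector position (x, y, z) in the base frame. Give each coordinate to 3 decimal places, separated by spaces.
-3.366 1.898 8.000

after link 1: o_1 = (0.0000, 0.0000, 4.0000)
after link 2: o_2 = (-3.3660, 3.8301, 4.0000)
after link 3: o_3 = (-3.6248, 2.8642, 8.0000)
after link 4: o_4 = (-3.3660, 1.8983, 8.0000)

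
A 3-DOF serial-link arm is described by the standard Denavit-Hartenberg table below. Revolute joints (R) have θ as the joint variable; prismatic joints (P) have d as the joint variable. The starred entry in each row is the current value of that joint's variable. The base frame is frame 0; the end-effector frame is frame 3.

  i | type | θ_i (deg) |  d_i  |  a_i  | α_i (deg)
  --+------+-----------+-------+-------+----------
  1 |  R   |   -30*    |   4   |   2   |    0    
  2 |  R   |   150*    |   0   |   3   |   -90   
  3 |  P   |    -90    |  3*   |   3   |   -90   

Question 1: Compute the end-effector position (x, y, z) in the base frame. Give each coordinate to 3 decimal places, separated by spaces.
after link 1: o_1 = (1.7321, -1.0000, 4.0000)
after link 2: o_2 = (0.2321, 1.5981, 4.0000)
after link 3: o_3 = (-2.3660, 0.0981, 7.0000)

-2.366 0.098 7.000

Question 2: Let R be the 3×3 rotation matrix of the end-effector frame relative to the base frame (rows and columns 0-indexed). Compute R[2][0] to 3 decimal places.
End-effector x-axis (col 0 of R) = (0.0000,0.0000,1.0000)
R[2][0] = 1.0000

1.000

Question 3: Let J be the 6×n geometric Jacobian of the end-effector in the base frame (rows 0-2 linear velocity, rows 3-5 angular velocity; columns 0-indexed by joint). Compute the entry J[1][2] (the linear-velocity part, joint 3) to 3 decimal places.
-0.500

prismatic axis z_2 = (-0.8660,-0.5000,0.0000)
J_v[:, 2] = z_2; J_ω[:, 2] = (0,0,0)
entry J[1][2] = -0.5000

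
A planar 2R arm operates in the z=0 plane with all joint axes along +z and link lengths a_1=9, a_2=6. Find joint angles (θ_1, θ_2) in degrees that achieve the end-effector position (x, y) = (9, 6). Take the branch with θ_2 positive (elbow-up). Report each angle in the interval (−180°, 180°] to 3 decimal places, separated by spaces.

cos θ_2 = (117.0000−9²−6²)/(2·9·6) = 0.0000; θ_2 = 90.0000° (elbow-up)
β = atan2(6.0000,9.0000) = 33.6901°; ψ = atan2(6.0000,9.0000) = 33.6901°
θ_1 = β − ψ = 0.0000°

0.000 90.000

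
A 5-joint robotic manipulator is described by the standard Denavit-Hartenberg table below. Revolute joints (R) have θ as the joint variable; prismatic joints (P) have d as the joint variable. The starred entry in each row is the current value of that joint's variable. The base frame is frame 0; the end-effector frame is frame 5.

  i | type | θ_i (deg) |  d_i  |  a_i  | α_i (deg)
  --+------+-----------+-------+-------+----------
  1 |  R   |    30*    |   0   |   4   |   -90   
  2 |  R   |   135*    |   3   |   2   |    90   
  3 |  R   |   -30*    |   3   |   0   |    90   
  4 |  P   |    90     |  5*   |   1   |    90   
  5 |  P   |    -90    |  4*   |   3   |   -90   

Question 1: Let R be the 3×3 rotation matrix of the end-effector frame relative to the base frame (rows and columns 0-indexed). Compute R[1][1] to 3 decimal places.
End-effector y-axis (col 1 of R) = (0.2803,0.7392,0.6124)
R[1][1] = 0.7392

0.739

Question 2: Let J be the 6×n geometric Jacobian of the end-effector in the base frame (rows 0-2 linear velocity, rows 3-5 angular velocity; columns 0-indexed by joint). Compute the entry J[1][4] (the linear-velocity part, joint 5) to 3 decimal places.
prismatic axis z_4 = (-0.2803,-0.7392,-0.6124)
J_v[:, 4] = z_4; J_ω[:, 4] = (0,0,0)
entry J[1][4] = -0.7392

-0.739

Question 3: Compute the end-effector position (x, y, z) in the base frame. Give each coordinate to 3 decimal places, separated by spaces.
3.546 1.202 -5.985

after link 1: o_1 = (3.4641, 2.0000, 0.0000)
after link 2: o_2 = (0.7394, 3.8910, -1.4142)
after link 3: o_3 = (2.5765, 4.9516, -3.5355)
after link 4: o_4 = (6.8848, 2.4391, -2.4749)
after link 5: o_5 = (3.5459, 1.2019, -5.9850)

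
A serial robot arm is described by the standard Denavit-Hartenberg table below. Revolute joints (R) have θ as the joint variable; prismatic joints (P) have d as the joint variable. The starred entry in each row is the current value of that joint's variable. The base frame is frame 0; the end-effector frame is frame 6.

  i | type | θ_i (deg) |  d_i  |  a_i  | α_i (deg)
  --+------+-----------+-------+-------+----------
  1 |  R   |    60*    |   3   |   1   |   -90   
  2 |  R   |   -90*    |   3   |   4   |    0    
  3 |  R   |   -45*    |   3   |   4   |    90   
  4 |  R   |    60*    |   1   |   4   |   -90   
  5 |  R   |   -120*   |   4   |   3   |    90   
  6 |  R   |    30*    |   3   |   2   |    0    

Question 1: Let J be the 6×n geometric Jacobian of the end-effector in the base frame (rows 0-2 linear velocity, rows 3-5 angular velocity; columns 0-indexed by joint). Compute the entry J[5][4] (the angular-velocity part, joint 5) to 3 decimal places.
-0.612

axis z_4 = (-0.1268,0.7803,-0.6124); lever o_n−o_4 = (3.0479,1.6811,-6.6541)
cross product → J_v[:, 4] = (-4.1629,-2.7104,-2.5916)
J_ω[:, 4] = z_4
entry J[5][4] = -0.6124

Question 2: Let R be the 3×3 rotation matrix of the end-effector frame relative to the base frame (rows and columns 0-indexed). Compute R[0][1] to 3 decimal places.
-0.188

End-effector y-axis (col 1 of R) = (-0.1884,0.9727,-0.1358)
R[0][1] = -0.1884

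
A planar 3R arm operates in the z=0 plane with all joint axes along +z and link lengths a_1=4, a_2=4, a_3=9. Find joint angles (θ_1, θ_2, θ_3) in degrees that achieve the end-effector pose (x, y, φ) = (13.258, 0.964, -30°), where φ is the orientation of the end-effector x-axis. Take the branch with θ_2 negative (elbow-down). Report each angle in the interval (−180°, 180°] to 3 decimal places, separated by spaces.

wrist centre = target − a_3·(cos φ, sin φ) = (5.4638, 5.4640)
cos θ_2 = (59.7081−4²−4²)/(2·4·4) = 0.8659; θ_2 = -30.0169° (elbow-down)
β = atan2(5.4640,5.4638) = 45.0012°; ψ = atan2(-2.0010,7.4635) = -15.0084°
θ_1 = β − ψ = 60.0096°
θ_3 = φ − θ_1 − θ_2 = -59.9928° (wrapped to (-180°,180°])

60.010 -30.017 -59.993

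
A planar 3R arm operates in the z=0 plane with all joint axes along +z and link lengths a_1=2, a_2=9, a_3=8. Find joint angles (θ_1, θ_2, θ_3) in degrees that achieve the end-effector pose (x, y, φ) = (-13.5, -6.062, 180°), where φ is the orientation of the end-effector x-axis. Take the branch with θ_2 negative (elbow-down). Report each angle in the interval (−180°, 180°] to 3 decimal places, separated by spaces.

-24.429 -120.004 -35.567

wrist centre = target − a_3·(cos φ, sin φ) = (-5.5000, -6.0620)
cos θ_2 = (66.9978−2²−9²)/(2·2·9) = -0.5001; θ_2 = -120.0040° (elbow-down)
β = atan2(-6.0620,-5.5000) = -132.2172°; ψ = atan2(-7.7939,-2.5005) = -107.7879°
θ_1 = β − ψ = -24.4293°
θ_3 = φ − θ_1 − θ_2 = -35.5668° (wrapped to (-180°,180°])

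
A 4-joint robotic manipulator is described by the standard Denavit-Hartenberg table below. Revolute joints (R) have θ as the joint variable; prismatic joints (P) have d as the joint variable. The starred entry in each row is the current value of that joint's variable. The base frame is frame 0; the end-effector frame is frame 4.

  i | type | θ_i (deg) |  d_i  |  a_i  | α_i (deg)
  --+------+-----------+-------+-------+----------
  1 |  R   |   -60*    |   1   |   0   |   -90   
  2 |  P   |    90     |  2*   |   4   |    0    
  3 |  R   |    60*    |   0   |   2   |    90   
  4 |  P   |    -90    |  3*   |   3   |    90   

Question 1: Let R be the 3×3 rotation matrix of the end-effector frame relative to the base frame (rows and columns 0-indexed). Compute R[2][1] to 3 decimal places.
End-effector y-axis (col 1 of R) = (0.2500,-0.4330,-0.8660)
R[2][1] = -0.8660

-0.866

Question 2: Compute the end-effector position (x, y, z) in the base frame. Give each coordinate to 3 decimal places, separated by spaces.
after link 1: o_1 = (0.0000, 0.0000, 1.0000)
after link 2: o_2 = (1.7321, 1.0000, -3.0000)
after link 3: o_3 = (0.8660, 2.5000, -4.0000)
after link 4: o_4 = (-0.9821, -0.2990, -6.5981)

-0.982 -0.299 -6.598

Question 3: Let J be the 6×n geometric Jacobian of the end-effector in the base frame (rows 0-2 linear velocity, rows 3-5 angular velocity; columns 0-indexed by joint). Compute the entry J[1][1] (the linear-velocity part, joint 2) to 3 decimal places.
prismatic axis z_1 = (0.8660,0.5000,0.0000)
J_v[:, 1] = z_1; J_ω[:, 1] = (0,0,0)
entry J[1][1] = 0.5000

0.500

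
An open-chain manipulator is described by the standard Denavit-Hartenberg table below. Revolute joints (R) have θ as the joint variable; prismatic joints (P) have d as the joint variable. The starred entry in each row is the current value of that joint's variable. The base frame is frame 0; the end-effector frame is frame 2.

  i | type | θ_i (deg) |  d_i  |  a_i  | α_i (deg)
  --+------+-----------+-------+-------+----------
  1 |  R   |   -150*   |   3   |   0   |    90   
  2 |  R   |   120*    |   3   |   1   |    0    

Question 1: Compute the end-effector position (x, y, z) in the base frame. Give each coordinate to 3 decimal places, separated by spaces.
after link 1: o_1 = (0.0000, 0.0000, 3.0000)
after link 2: o_2 = (-1.0670, 2.8481, 3.8660)

-1.067 2.848 3.866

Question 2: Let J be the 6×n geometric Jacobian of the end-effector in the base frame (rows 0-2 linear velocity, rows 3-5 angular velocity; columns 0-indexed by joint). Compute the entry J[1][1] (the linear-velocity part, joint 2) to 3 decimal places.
axis z_1 = (-0.5000,0.8660,0.0000); lever o_n−o_1 = (-1.0670,2.8481,0.8660)
cross product → J_v[:, 1] = (0.7500,0.4330,-0.5000)
J_ω[:, 1] = z_1
entry J[1][1] = 0.4330

0.433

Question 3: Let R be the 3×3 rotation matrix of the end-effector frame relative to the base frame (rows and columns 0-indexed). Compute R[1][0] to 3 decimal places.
0.250

End-effector x-axis (col 0 of R) = (0.4330,0.2500,0.8660)
R[1][0] = 0.2500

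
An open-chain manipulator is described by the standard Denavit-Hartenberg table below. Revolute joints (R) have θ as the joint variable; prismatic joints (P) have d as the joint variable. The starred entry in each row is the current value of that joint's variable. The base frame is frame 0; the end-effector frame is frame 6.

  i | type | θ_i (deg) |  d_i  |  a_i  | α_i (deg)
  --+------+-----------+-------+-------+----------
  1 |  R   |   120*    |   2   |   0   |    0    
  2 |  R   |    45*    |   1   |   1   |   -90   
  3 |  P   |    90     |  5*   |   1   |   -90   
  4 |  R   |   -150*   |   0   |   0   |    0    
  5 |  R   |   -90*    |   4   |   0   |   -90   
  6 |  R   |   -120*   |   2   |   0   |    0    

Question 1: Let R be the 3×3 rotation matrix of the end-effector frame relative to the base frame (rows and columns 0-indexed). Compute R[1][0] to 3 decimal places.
End-effector x-axis (col 0 of R) = (0.7244,-0.6424,-0.2500)
R[1][0] = -0.6424

-0.642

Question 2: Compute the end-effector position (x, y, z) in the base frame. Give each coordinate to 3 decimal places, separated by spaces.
1.345 -6.572 3.732

after link 1: o_1 = (0.0000, 0.0000, 2.0000)
after link 2: o_2 = (-0.9659, 0.2588, 3.0000)
after link 3: o_3 = (-2.2600, -4.5708, 2.0000)
after link 4: o_4 = (-2.2600, -4.5708, 2.0000)
after link 5: o_5 = (1.6037, -5.6061, 2.0000)
after link 6: o_6 = (1.3449, -6.5720, 3.7321)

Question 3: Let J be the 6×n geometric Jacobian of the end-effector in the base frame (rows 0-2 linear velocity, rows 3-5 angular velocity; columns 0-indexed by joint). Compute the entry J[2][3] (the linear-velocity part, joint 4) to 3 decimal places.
axis z_3 = (0.9659,-0.2588,-0.0000); lever o_n−o_3 = (3.6049,-2.0012,1.7321)
cross product → J_v[:, 3] = (-0.4483,-1.6730,-1.0000)
J_ω[:, 3] = z_3
entry J[2][3] = -1.0000

-1.000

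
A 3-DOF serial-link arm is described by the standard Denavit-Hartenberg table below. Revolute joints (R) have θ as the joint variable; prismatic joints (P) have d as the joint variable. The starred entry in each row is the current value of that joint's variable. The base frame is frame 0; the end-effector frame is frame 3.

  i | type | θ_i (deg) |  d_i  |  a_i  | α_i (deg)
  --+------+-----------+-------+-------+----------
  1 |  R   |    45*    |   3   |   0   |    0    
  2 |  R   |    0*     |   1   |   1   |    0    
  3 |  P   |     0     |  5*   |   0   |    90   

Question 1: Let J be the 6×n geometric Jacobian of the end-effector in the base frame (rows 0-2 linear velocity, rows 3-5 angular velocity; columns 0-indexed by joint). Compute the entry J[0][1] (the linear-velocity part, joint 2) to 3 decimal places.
axis z_1 = (0.0000,0.0000,1.0000); lever o_n−o_1 = (0.7071,0.7071,6.0000)
cross product → J_v[:, 1] = (-0.7071,0.7071,0.0000)
J_ω[:, 1] = z_1
entry J[0][1] = -0.7071

-0.707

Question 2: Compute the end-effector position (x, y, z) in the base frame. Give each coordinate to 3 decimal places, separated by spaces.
0.707 0.707 9.000

after link 1: o_1 = (0.0000, 0.0000, 3.0000)
after link 2: o_2 = (0.7071, 0.7071, 4.0000)
after link 3: o_3 = (0.7071, 0.7071, 9.0000)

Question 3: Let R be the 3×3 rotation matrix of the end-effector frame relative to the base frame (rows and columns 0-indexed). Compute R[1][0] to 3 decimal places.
0.707

End-effector x-axis (col 0 of R) = (0.7071,0.7071,0.0000)
R[1][0] = 0.7071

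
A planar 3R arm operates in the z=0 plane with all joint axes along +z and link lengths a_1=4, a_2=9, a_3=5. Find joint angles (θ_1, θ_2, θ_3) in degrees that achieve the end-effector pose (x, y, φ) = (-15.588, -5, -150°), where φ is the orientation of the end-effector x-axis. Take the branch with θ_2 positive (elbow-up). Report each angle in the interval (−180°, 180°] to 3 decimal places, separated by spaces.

wrist centre = target − a_3·(cos φ, sin φ) = (-11.2579, -2.5000)
cos θ_2 = (132.9897−4²−9²)/(2·4·9) = 0.4999; θ_2 = 60.0095° (elbow-up)
β = atan2(-2.5000,-11.2579) = -167.4797°; ψ = atan2(7.7950,8.4987) = 42.5269°
θ_1 = β − ψ = -210.0065°
θ_3 = φ − θ_1 − θ_2 = -0.0029° (wrapped to (-180°,180°])

149.993 60.009 -0.003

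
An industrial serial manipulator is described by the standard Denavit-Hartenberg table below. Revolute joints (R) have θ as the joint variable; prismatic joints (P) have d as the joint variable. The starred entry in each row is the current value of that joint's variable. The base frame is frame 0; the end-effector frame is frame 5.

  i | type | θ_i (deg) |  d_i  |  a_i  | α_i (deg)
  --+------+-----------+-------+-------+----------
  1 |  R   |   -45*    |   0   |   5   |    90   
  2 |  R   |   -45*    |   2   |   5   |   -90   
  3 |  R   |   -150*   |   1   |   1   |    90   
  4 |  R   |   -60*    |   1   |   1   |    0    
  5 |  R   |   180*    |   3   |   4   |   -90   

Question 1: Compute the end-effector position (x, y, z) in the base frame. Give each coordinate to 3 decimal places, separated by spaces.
8.263 -5.839 0.117

after link 1: o_1 = (3.5355, -3.5355, 0.0000)
after link 2: o_2 = (4.6213, -7.4497, -3.5355)
after link 3: o_3 = (4.3348, -7.8703, -2.2161)
after link 4: o_4 = (3.8708, -6.5352, -2.1687)
after link 5: o_5 = (8.2631, -5.8390, 0.1167)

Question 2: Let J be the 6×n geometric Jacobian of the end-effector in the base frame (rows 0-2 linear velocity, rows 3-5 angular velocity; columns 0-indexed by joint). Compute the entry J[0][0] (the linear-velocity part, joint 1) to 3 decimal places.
5.839

axis z_0 = ẑ; lever o_n−o_0 = (8.2631,-5.8390,0.1167)
cross product → J_v[:, 0] = (5.8390,8.2631,-0.0000)
J_ω[:, 0] = z_0
entry J[0][0] = 5.8390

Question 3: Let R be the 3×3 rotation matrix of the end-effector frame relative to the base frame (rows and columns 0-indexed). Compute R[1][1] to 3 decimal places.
End-effector y-axis (col 1 of R) = (-0.3624,-0.8624,-0.3536)
R[1][1] = -0.8624

-0.862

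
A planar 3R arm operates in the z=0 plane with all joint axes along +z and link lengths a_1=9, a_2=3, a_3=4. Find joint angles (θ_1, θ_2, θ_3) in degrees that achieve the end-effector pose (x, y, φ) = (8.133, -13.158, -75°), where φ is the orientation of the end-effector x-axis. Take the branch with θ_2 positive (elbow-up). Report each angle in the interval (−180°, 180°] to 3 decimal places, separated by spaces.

-60.003 30.008 -45.004

wrist centre = target − a_3·(cos φ, sin φ) = (7.0977, -9.2943)
cos θ_2 = (136.7616−9²−3²)/(2·9·3) = 0.8660; θ_2 = 30.0079° (elbow-up)
β = atan2(-9.2943,7.0977) = -52.6323°; ψ = atan2(1.5004,11.5979) = 7.3711°
θ_1 = β − ψ = -60.0035°
θ_3 = φ − θ_1 − θ_2 = -45.0045° (wrapped to (-180°,180°])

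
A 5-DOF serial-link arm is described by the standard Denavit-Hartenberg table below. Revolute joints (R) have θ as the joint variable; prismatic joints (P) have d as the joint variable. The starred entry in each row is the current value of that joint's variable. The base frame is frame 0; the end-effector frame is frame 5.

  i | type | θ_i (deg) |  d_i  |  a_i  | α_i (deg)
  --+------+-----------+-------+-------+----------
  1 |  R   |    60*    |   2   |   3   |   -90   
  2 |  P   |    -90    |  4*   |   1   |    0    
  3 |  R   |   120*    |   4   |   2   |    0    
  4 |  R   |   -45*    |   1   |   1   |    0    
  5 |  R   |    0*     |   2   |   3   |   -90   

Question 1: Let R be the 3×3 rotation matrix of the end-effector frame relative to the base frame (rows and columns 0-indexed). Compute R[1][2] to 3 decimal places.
End-effector z-axis (col 2 of R) = (0.1294,0.2241,-0.9659)
R[1][2] = 0.2241

0.224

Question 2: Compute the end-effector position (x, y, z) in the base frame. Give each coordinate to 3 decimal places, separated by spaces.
after link 1: o_1 = (1.5000, 2.5981, 2.0000)
after link 2: o_2 = (-1.9641, 4.5981, 3.0000)
after link 3: o_3 = (-4.5622, 8.0981, 2.0000)
after link 4: o_4 = (-4.9452, 9.4346, 2.2588)
after link 5: o_5 = (-5.2284, 12.9441, 3.0353)

-5.228 12.944 3.035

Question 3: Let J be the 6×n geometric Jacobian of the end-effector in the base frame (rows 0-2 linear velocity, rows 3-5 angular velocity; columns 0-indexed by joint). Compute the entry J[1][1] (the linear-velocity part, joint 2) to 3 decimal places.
prismatic axis z_1 = (-0.8660,0.5000,0.0000)
J_v[:, 1] = z_1; J_ω[:, 1] = (0,0,0)
entry J[1][1] = 0.5000

0.500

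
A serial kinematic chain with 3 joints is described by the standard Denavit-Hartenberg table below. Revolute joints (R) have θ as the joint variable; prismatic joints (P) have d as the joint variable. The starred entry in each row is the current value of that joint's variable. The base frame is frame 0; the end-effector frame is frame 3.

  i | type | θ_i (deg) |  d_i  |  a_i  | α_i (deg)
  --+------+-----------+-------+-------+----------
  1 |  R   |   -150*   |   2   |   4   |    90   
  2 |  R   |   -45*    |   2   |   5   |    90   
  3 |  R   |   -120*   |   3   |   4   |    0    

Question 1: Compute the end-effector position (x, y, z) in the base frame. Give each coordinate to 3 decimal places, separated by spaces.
-2.732 -3.268 -2.243

after link 1: o_1 = (-3.4641, -2.0000, 2.0000)
after link 2: o_2 = (-7.5260, -2.0357, -1.5355)
after link 3: o_3 = (-2.7321, -3.2679, -2.2426)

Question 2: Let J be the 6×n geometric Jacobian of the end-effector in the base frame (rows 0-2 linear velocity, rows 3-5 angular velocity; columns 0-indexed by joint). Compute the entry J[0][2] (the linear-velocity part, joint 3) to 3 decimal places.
axis z_2 = (0.6124,0.3536,-0.7071); lever o_n−o_2 = (4.7939,-1.2322,-0.7071)
cross product → J_v[:, 2] = (-1.1213,-2.9568,-2.4495)
J_ω[:, 2] = z_2
entry J[0][2] = -1.1213

-1.121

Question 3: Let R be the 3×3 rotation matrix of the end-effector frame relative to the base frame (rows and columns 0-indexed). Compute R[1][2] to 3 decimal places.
End-effector z-axis (col 2 of R) = (0.6124,0.3536,-0.7071)
R[1][2] = 0.3536

0.354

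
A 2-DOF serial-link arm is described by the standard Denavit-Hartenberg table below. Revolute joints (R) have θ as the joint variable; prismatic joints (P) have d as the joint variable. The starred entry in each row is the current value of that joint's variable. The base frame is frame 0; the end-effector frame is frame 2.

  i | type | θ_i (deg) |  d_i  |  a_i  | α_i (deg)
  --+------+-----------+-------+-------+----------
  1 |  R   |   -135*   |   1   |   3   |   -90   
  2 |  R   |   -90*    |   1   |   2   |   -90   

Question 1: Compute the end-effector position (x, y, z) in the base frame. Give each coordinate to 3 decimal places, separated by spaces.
-1.414 -2.828 3.000

after link 1: o_1 = (-2.1213, -2.1213, 1.0000)
after link 2: o_2 = (-1.4142, -2.8284, 3.0000)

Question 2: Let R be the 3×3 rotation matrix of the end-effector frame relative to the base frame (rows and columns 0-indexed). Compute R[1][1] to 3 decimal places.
End-effector y-axis (col 1 of R) = (-0.7071,0.7071,-0.0000)
R[1][1] = 0.7071

0.707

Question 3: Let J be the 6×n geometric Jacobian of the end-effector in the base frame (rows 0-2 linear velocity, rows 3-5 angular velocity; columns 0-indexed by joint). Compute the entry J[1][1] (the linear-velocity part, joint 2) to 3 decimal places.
-1.414

axis z_1 = (0.7071,-0.7071,0.0000); lever o_n−o_1 = (0.7071,-0.7071,2.0000)
cross product → J_v[:, 1] = (-1.4142,-1.4142,-0.0000)
J_ω[:, 1] = z_1
entry J[1][1] = -1.4142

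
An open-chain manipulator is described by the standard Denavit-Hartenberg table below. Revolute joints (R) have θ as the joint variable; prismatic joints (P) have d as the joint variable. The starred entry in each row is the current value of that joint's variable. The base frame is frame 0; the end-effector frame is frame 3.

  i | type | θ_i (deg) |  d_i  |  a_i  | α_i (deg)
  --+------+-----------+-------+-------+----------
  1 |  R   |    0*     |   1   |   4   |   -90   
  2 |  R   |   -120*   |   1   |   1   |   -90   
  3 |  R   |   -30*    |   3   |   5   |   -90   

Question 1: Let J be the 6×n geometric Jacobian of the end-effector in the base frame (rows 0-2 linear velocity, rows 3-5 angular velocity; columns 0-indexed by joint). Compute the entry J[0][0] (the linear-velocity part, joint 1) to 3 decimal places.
-3.500

axis z_0 = ẑ; lever o_n−o_0 = (3.9330,3.5000,7.1160)
cross product → J_v[:, 0] = (-3.5000,3.9330,0.0000)
J_ω[:, 0] = z_0
entry J[0][0] = -3.5000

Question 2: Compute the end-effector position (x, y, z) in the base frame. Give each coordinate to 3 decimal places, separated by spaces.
after link 1: o_1 = (4.0000, 0.0000, 1.0000)
after link 2: o_2 = (3.5000, 1.0000, 1.8660)
after link 3: o_3 = (3.9330, 3.5000, 7.1160)

3.933 3.500 7.116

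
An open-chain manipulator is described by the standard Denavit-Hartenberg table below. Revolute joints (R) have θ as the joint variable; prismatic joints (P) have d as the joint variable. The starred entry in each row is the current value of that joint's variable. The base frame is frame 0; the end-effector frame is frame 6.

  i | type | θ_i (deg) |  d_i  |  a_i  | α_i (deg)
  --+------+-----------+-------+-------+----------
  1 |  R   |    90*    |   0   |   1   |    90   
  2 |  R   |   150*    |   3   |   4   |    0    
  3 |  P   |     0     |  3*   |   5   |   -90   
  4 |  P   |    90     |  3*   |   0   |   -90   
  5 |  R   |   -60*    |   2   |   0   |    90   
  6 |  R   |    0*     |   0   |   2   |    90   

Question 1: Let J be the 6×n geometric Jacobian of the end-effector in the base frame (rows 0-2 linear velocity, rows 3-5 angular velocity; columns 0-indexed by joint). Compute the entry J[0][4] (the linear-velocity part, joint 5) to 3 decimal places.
axis z_4 = (0.0000,0.8660,-0.5000); lever o_n−o_4 = (-1.0000,0.8660,-2.5000)
cross product → J_v[:, 4] = (-1.7321,0.5000,0.8660)
J_ω[:, 4] = z_4
entry J[0][4] = -1.7321

-1.732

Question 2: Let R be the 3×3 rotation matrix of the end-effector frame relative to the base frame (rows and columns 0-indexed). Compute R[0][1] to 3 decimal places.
End-effector y-axis (col 1 of R) = (0.8660,-0.2500,-0.4330)
R[0][1] = 0.8660

0.866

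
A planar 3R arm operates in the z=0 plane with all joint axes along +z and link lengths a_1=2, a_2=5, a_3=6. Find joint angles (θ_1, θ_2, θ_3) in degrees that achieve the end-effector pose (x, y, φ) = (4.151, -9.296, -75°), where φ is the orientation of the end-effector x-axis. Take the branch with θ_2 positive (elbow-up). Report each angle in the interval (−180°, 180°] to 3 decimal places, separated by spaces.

wrist centre = target − a_3·(cos φ, sin φ) = (2.5981, -3.5004)
cos θ_2 = (19.0032−2²−5²)/(2·2·5) = -0.4998; θ_2 = 119.9895° (elbow-up)
β = atan2(-3.5004,2.5981) = -53.4166°; ψ = atan2(4.3306,-0.4992) = 96.5758°
θ_1 = β − ψ = -149.9924°
θ_3 = φ − θ_1 − θ_2 = -44.9972° (wrapped to (-180°,180°])

-149.992 119.990 -44.997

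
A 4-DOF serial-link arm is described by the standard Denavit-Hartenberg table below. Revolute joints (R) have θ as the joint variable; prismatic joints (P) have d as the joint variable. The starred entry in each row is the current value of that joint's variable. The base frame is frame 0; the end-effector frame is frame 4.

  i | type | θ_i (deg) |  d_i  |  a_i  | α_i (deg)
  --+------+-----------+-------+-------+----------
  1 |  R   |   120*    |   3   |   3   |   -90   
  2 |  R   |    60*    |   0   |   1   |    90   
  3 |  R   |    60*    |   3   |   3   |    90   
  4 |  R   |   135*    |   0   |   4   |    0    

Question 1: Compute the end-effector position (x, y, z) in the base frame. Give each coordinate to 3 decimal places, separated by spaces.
after link 1: o_1 = (-1.5000, 2.5981, 3.0000)
after link 2: o_2 = (-1.7500, 3.0311, 2.1340)
after link 3: o_3 = (-5.6740, 4.6316, 2.3349)
after link 4: o_4 = (-4.4239, 7.3653, 4.9739)

-4.424 7.365 4.974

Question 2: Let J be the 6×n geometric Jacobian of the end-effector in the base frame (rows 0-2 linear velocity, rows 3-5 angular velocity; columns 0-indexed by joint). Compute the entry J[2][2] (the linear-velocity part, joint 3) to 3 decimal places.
0.129

axis z_2 = (-0.4330,0.7500,0.5000); lever o_n−o_2 = (-2.6739,4.3342,2.8399)
cross product → J_v[:, 2] = (-0.0371,-0.1072,0.1287)
J_ω[:, 2] = z_2
entry J[2][2] = 0.1287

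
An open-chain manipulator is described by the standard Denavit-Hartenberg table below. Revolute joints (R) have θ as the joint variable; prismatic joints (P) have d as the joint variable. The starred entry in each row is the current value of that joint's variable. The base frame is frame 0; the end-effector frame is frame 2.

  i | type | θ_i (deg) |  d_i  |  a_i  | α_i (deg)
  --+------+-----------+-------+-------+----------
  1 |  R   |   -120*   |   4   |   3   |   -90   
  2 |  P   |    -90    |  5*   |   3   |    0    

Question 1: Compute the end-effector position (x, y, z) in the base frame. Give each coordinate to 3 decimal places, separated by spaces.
2.830 -5.098 7.000

after link 1: o_1 = (-1.5000, -2.5981, 4.0000)
after link 2: o_2 = (2.8301, -5.0981, 7.0000)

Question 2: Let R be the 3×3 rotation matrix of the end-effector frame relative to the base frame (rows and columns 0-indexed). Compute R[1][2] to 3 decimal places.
End-effector z-axis (col 2 of R) = (0.8660,-0.5000,0.0000)
R[1][2] = -0.5000

-0.500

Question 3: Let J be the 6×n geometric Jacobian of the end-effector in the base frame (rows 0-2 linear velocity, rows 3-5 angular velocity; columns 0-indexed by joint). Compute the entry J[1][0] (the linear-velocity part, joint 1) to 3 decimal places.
axis z_0 = ẑ; lever o_n−o_0 = (2.8301,-5.0981,7.0000)
cross product → J_v[:, 0] = (5.0981,2.8301,-0.0000)
J_ω[:, 0] = z_0
entry J[1][0] = 2.8301

2.830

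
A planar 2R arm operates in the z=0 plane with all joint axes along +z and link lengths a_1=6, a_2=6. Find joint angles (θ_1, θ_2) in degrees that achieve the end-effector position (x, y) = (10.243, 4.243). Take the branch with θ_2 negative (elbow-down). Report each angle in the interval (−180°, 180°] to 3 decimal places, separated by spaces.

cos θ_2 = (122.9221−6²−6²)/(2·6·6) = 0.7073; θ_2 = -44.9883° (elbow-down)
β = atan2(4.2430,10.2430) = 22.5010°; ψ = atan2(-4.2418,10.2435) = -22.4941°
θ_1 = β − ψ = 44.9951°

44.995 -44.988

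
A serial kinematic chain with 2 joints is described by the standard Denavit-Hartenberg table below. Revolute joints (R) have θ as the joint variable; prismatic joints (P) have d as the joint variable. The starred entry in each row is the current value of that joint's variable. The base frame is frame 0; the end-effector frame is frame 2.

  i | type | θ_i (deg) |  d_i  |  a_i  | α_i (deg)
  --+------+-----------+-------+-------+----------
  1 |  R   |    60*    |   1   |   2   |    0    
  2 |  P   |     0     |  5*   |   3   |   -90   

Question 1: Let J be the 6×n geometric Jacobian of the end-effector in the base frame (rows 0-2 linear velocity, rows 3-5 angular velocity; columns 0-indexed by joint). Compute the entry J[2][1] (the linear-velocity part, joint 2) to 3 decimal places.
prismatic axis z_1 = (0.0000,0.0000,1.0000)
J_v[:, 1] = z_1; J_ω[:, 1] = (0,0,0)
entry J[2][1] = 1.0000

1.000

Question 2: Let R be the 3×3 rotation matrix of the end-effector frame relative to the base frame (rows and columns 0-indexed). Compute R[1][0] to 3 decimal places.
End-effector x-axis (col 0 of R) = (0.5000,0.8660,0.0000)
R[1][0] = 0.8660

0.866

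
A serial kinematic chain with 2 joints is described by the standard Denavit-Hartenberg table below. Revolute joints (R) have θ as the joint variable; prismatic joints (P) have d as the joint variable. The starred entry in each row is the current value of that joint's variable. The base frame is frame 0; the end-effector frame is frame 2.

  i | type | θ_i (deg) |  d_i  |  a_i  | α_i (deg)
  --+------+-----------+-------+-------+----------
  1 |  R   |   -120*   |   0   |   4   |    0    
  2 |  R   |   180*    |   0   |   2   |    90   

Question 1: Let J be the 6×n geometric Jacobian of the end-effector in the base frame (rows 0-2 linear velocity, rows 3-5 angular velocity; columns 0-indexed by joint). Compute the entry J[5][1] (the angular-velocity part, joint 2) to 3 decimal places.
1.000

axis z_1 = (0.0000,0.0000,1.0000); lever o_n−o_1 = (1.0000,1.7321,0.0000)
cross product → J_v[:, 1] = (-1.7321,1.0000,0.0000)
J_ω[:, 1] = z_1
entry J[5][1] = 1.0000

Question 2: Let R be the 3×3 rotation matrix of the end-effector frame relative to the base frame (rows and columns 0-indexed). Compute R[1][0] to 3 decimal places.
End-effector x-axis (col 0 of R) = (0.5000,0.8660,0.0000)
R[1][0] = 0.8660

0.866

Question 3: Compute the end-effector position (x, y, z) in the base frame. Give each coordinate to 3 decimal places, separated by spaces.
-1.000 -1.732 0.000

after link 1: o_1 = (-2.0000, -3.4641, 0.0000)
after link 2: o_2 = (-1.0000, -1.7321, 0.0000)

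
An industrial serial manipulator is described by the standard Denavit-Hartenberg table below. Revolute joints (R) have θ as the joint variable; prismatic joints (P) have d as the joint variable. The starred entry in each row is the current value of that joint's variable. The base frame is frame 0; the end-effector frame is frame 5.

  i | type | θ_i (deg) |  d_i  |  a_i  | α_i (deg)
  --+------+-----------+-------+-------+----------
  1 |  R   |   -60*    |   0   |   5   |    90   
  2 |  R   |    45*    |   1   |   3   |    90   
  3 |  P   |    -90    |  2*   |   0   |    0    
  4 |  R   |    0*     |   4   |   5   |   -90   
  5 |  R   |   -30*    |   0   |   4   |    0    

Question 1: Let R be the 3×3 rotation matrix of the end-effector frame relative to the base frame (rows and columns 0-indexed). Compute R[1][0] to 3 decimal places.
End-effector x-axis (col 0 of R) = (0.9268,0.1268,-0.3536)
R[1][0] = 0.1268

0.127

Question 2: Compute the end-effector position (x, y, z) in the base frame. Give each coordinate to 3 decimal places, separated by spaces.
12.853 -7.334 -3.536

after link 1: o_1 = (2.5000, -4.3301, 0.0000)
after link 2: o_2 = (2.6946, -6.6672, 2.1213)
after link 3: o_3 = (3.4017, -7.8920, 0.7071)
after link 4: o_4 = (9.1461, -7.8415, -2.1213)
after link 5: o_5 = (12.8532, -7.3342, -3.5355)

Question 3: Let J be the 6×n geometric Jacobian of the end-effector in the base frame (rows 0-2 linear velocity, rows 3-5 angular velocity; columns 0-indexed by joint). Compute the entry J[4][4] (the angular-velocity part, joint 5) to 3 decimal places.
axis z_4 = (0.3536,-0.6124,0.7071); lever o_n−o_4 = (3.7071,0.5073,-1.4142)
cross product → J_v[:, 4] = (0.5073,3.1213,2.4495)
J_ω[:, 4] = z_4
entry J[4][4] = -0.6124

-0.612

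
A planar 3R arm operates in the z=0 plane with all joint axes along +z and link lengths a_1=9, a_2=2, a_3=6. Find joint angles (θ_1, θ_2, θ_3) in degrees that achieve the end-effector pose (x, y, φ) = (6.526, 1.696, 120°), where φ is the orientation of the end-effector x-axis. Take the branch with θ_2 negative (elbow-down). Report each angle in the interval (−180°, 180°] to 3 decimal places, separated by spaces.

wrist centre = target − a_3·(cos φ, sin φ) = (9.5260, -3.5002)
cos θ_2 = (102.9957−9²−2²)/(2·9·2) = 0.4999; θ_2 = -60.0078° (elbow-down)
β = atan2(-3.5002,9.5260) = -20.1749°; ψ = atan2(-1.7322,9.9998) = -9.8274°
θ_1 = β − ψ = -10.3475°
θ_3 = φ − θ_1 − θ_2 = -169.6447° (wrapped to (-180°,180°])

-10.348 -60.008 -169.645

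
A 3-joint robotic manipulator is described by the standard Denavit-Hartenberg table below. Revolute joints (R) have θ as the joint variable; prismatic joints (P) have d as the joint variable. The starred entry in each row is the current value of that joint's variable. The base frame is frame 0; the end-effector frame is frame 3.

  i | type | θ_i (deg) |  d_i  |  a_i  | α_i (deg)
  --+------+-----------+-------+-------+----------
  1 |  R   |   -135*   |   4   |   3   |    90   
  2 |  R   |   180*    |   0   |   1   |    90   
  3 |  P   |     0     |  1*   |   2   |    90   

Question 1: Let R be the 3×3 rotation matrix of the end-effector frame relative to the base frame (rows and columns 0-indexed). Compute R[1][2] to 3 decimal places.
-0.707

End-effector z-axis (col 2 of R) = (0.7071,-0.7071,0.0000)
R[1][2] = -0.7071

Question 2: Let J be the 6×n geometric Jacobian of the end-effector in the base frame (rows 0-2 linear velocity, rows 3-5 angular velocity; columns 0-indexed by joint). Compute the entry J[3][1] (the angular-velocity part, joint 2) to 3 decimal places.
axis z_1 = (-0.7071,0.7071,0.0000); lever o_n−o_1 = (2.1213,2.1213,1.0000)
cross product → J_v[:, 1] = (0.7071,0.7071,-3.0000)
J_ω[:, 1] = z_1
entry J[3][1] = -0.7071

-0.707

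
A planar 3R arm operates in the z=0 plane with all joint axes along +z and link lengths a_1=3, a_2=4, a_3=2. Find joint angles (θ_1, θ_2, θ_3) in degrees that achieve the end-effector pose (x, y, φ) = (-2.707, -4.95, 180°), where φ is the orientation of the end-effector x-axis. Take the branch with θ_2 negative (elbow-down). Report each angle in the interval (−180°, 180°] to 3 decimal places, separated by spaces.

wrist centre = target − a_3·(cos φ, sin φ) = (-0.7070, -4.9500)
cos θ_2 = (25.0023−3²−4²)/(2·3·4) = 0.0001; θ_2 = -89.9944° (elbow-down)
β = atan2(-4.9500,-0.7070) = -98.1285°; ψ = atan2(-4.0000,3.0004) = -53.1265°
θ_1 = β − ψ = -45.0020°
θ_3 = φ − θ_1 − θ_2 = -45.0036° (wrapped to (-180°,180°])

-45.002 -89.994 -45.004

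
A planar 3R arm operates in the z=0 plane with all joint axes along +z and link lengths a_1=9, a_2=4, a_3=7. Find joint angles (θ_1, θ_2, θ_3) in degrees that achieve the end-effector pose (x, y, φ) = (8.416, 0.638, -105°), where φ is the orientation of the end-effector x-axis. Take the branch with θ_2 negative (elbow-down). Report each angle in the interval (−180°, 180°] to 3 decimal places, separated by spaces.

44.998 -29.992 -120.006

wrist centre = target − a_3·(cos φ, sin φ) = (10.2277, 7.3995)
cos θ_2 = (159.3588−9²−4²)/(2·9·4) = 0.8661; θ_2 = -29.9920° (elbow-down)
β = atan2(7.3995,10.2277) = 35.8847°; ψ = atan2(-1.9995,12.4644) = -9.1137°
θ_1 = β − ψ = 44.9983°
θ_3 = φ − θ_1 − θ_2 = -120.0063° (wrapped to (-180°,180°])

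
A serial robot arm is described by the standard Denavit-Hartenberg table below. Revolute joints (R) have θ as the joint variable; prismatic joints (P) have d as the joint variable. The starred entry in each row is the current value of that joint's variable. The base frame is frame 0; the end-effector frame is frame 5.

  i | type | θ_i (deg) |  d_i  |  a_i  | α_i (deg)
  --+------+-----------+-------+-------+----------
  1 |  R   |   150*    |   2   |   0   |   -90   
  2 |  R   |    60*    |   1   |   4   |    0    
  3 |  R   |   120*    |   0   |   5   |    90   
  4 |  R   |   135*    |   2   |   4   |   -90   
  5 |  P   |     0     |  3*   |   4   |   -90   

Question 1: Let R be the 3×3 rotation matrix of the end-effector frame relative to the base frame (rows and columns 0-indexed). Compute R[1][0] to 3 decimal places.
End-effector x-axis (col 0 of R) = (-0.9659,-0.2588,0.0000)
R[1][0] = -0.2588

-0.259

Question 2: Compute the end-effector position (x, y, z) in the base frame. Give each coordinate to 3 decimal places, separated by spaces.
-6.406 -1.539 -3.464

after link 1: o_1 = (0.0000, 0.0000, 2.0000)
after link 2: o_2 = (-2.2321, 0.1340, -1.4641)
after link 3: o_3 = (2.0981, -2.3660, -1.4641)
after link 4: o_4 = (-1.7656, -3.4013, -3.4641)
after link 5: o_5 = (-6.4058, -1.5388, -3.4641)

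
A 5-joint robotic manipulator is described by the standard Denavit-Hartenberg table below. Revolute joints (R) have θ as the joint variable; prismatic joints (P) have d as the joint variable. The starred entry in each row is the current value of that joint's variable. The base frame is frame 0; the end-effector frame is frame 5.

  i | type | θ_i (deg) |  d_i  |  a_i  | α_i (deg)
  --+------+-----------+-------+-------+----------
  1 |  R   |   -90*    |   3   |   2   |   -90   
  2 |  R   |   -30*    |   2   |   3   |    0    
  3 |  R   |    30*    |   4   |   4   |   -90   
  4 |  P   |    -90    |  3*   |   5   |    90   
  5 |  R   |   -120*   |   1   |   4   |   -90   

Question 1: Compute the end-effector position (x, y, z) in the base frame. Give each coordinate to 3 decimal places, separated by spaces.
9.000 -7.598 4.964

after link 1: o_1 = (0.0000, -2.0000, 3.0000)
after link 2: o_2 = (2.0000, -4.5981, 4.5000)
after link 3: o_3 = (6.0000, -8.5981, 4.5000)
after link 4: o_4 = (11.0000, -8.5981, 1.5000)
after link 5: o_5 = (9.0000, -7.5981, 4.9641)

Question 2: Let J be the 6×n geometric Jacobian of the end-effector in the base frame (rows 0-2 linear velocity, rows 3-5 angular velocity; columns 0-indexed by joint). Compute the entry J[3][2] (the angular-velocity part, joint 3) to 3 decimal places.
axis z_2 = (1.0000,0.0000,0.0000); lever o_n−o_2 = (7.0000,-3.0000,0.4641)
cross product → J_v[:, 2] = (0.0000,-0.4641,-3.0000)
J_ω[:, 2] = z_2
entry J[3][2] = 1.0000

1.000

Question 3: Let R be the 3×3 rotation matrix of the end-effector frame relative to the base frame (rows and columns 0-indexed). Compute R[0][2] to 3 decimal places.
End-effector z-axis (col 2 of R) = (0.8660,0.0000,0.5000)
R[0][2] = 0.8660

0.866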